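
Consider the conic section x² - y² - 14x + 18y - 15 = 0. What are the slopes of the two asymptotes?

(x² - 14x) -(y² - 18y) = 15
(x - 7)² -(y - 9)² = 15 + 49 - 81 = -17
Divide by -17: (y - 9)²/17 - (x - 7)²/17 = 1
Hyperbola, center (7, 9), transverse axis vertical; a² = 17, b² = 17.
For a vertical hyperbola the asymptotes have slope ±a/b.
Here that is ±√17/√17 = ±1.

1 and -1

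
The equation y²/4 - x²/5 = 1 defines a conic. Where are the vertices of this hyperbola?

Center (0, 0). The positive term is the y-term, so the transverse axis is vertical; a² = 4, b² = 5.
a = 2. Vertices at (h, k ± a).

(0, -2) and (0, 2)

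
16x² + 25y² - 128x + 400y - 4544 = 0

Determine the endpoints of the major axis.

(-16, -8) and (24, -8)

Group the x- and y-terms: 16(x² - 8x) + 25(y² + 16y) = 4544
Complete the square in x and y: 16(x - 4)² + 25(y + 8)² = 4544 + 256 + 1600 = 6400
Divide by 6400: (x - 4)²/400 + (y + 8)²/256 = 1
Ellipse, center (4, -8), major axis horizontal; a² = 400, b² = 256.
a = 20. Vertices at (h ± a, k).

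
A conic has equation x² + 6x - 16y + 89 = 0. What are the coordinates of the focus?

Only x is squared. Complete the square in x: (x + 3)² = 16(y - 5).
Vertex (-3, 5); 4p = 16 so p = 4. Opens up.
Focus is p units from the vertex along the axis: (h, k + p).

(-3, 9)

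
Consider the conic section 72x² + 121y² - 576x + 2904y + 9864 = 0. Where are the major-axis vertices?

(-7, -12) and (15, -12)

Group: 72(x² - 8x) + 121(y² + 24y) = -9864
Complete the square in x and y: 72(x - 4)² + 121(y + 12)² = -9864 + 1152 + 17424 = 8712
Divide by 8712: (x - 4)²/121 + (y + 12)²/72 = 1
Ellipse, center (4, -12), major axis horizontal; a² = 121, b² = 72.
a = 11. Vertices at (h ± a, k).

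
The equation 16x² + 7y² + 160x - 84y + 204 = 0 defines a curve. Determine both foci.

(-5, 0) and (-5, 12)

Group: 16(x² + 10x) + 7(y² - 12y) = -204
Completing the square gives 16(x + 5)² + 7(y - 6)² = -204 + 400 + 252 = 448.
Dividing both sides by 448: (x + 5)²/28 + (y - 6)²/64 = 1
Ellipse, center (-5, 6), major axis vertical; a² = 64, b² = 28.
c² = a² - b² = 64 - 28 = 36, so c = 6.
Foci lie on the vertical axis through the center: (h, k ± c).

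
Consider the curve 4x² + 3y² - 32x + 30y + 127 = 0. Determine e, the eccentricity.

Rearranging, 4(x² - 8x) + 3(y² + 10y) = -127.
Complete the square in x and y: 4(x - 4)² + 3(y + 5)² = -127 + 64 + 75 = 12
Divide through by 12 to get (x - 4)²/3 + (y + 5)²/4 = 1.
Ellipse, center (4, -5), major axis vertical; a² = 4, b² = 3.
c² = a² - b² = 1, so c = 1.
e = c/a = 1/2.

e = 1/2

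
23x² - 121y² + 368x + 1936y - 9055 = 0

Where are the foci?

(-20, 8) and (4, 8)

23(x² + 16x) -121(y² - 16y) = 9055
Completing the square gives 23(x + 8)² -121(y - 8)² = 9055 + 1472 - 7744 = 2783.
Divide through by 2783 to get (x + 8)²/121 - (y - 8)²/23 = 1.
Hyperbola, center (-8, 8), transverse axis horizontal; a² = 121, b² = 23.
c² = a² + b² = 121 + 23 = 144, so c = 12.
Foci lie on the horizontal axis through the center: (h ± c, k).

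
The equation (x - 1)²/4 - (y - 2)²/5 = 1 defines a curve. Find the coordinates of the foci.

(-2, 2) and (4, 2)

Center (1, 2). The positive term is the x-term, so the transverse axis is horizontal; a² = 4, b² = 5.
c² = a² + b² = 4 + 5 = 9, so c = 3.
Foci lie on the horizontal axis through the center: (h ± c, k).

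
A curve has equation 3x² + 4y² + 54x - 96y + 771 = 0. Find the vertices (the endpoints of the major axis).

(-13, 12) and (-5, 12)

Collect terms: 3(x² + 18x) + 4(y² - 24y) = -771
Complete the square: 3(x + 9)² + 4(y - 12)² = -771 + 243 + 576 = 48
Divide through by 48 to get (x + 9)²/16 + (y - 12)²/12 = 1.
Ellipse, center (-9, 12), major axis horizontal; a² = 16, b² = 12.
a = 4. Vertices at (h ± a, k).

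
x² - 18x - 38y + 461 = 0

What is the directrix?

y = 1/2

Only x is squared. Complete the square in x: (x - 9)² = 38(y - 10).
Vertex (9, 10); 4p = 38 so p = 19/2. Opens up.
Directrix is the horizontal line y = k − p = 10 − (19/2) = 1/2.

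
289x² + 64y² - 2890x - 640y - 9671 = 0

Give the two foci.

Rearranging, 289(x² - 10x) + 64(y² - 10y) = 9671.
Completing the square gives 289(x - 5)² + 64(y - 5)² = 9671 + 7225 + 1600 = 18496.
Divide by 18496: (x - 5)²/64 + (y - 5)²/289 = 1
Ellipse, center (5, 5), major axis vertical; a² = 289, b² = 64.
c² = a² - b² = 289 - 64 = 225, so c = 15.
Foci lie on the vertical axis through the center: (h, k ± c).

(5, -10) and (5, 20)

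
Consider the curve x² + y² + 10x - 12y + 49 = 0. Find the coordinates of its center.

Group: (x² + 10x) + (y² - 12y) = -49
Complete the square: (x + 5)² + (y - 6)² = -49 + 25 + 36 = 12
So (x + 5)² + (y - 6)² = 12.
Circle centered at (-5, 6) with r² = 12.

(-5, 6)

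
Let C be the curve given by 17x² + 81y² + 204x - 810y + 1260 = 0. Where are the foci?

17(x² + 12x) + 81(y² - 10y) = -1260
17(x + 6)² + 81(y - 5)² = -1260 + 612 + 2025 = 1377
Divide through by 1377 to get (x + 6)²/81 + (y - 5)²/17 = 1.
Ellipse, center (-6, 5), major axis horizontal; a² = 81, b² = 17.
c² = a² - b² = 81 - 17 = 64, so c = 8.
Foci lie on the horizontal axis through the center: (h ± c, k).

(-14, 5) and (2, 5)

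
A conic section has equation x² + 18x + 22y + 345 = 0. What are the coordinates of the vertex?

(-9, -12)

Only x is squared. Complete the square in x: (x + 9)² = -22(y + 12).
Vertex (-9, -12); 4p = -22 so p = -11/2. Opens down.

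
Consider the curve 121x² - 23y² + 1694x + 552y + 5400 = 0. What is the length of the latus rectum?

Group: 121(x² + 14x) -23(y² - 24y) = -5400
Complete the square: 121(x + 7)² -23(y - 12)² = -5400 + 5929 - 3312 = -2783
Dividing both sides by -2783: (y - 12)²/121 - (x + 7)²/23 = 1
Hyperbola, center (-7, 12), transverse axis vertical; a² = 121, b² = 23.
Latus rectum length = 2b²/a = 2·23/11 = 46/11.

46/11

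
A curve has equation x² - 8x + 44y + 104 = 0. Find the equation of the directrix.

Only x is squared. Complete the square in x: (x - 4)² = -44(y + 2).
Vertex (4, -2); 4p = -44 so p = -11. Opens down.
Directrix is the horizontal line y = k − p = -2 − (-11) = 9.

y = 9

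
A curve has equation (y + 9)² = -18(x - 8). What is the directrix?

x = 25/2

Vertex (8, -9); 4p = -18 so p = -9/2. Opens left.
Directrix is the vertical line x = h − p = 8 − (-9/2) = 25/2.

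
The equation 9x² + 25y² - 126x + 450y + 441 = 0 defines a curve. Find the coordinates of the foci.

Group: 9(x² - 14x) + 25(y² + 18y) = -441
Completing the square gives 9(x - 7)² + 25(y + 9)² = -441 + 441 + 2025 = 2025.
Dividing both sides by 2025: (x - 7)²/225 + (y + 9)²/81 = 1
Ellipse, center (7, -9), major axis horizontal; a² = 225, b² = 81.
c² = a² - b² = 225 - 81 = 144, so c = 12.
Foci lie on the horizontal axis through the center: (h ± c, k).

(-5, -9) and (19, -9)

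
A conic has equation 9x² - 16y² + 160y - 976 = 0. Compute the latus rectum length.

Group the x- and y-terms: 9x² -16(y² - 10y) = 976
Complete the square in x and y: 9x² -16(y - 5)² = 976 + 0 - 400 = 576
Divide by 576: x²/64 - (y - 5)²/36 = 1
Hyperbola, center (0, 5), transverse axis horizontal; a² = 64, b² = 36.
Latus rectum length = 2b²/a = 2·36/8 = 9.

9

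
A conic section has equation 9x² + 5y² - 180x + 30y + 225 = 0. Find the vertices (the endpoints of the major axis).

(10, -15) and (10, 9)

Group: 9(x² - 20x) + 5(y² + 6y) = -225
Completing the square gives 9(x - 10)² + 5(y + 3)² = -225 + 900 + 45 = 720.
Dividing both sides by 720: (x - 10)²/80 + (y + 3)²/144 = 1
Ellipse, center (10, -3), major axis vertical; a² = 144, b² = 80.
a = 12. Vertices at (h, k ± a).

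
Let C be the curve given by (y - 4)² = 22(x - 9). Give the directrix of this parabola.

Vertex (9, 4); 4p = 22 so p = 11/2. Opens right.
Directrix is the vertical line x = h − p = 9 − (11/2) = 7/2.

x = 7/2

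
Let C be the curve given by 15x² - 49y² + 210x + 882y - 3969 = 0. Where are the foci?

Group: 15(x² + 14x) -49(y² - 18y) = 3969
Completing the square gives 15(x + 7)² -49(y - 9)² = 3969 + 735 - 3969 = 735.
Dividing both sides by 735: (x + 7)²/49 - (y - 9)²/15 = 1
Hyperbola, center (-7, 9), transverse axis horizontal; a² = 49, b² = 15.
c² = a² + b² = 49 + 15 = 64, so c = 8.
Foci lie on the horizontal axis through the center: (h ± c, k).

(-15, 9) and (1, 9)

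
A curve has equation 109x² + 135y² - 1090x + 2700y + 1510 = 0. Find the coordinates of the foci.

Collect terms: 109(x² - 10x) + 135(y² + 20y) = -1510
109(x - 5)² + 135(y + 10)² = -1510 + 2725 + 13500 = 14715
Divide through by 14715 to get (x - 5)²/135 + (y + 10)²/109 = 1.
Ellipse, center (5, -10), major axis horizontal; a² = 135, b² = 109.
c² = a² - b² = 135 - 109 = 26, so c = √26.
Foci lie on the horizontal axis through the center: (h ± c, k).

(5 - √26, -10) and (5 + √26, -10)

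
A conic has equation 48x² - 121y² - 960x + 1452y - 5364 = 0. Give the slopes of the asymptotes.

4√3/11 and -4√3/11

48(x² - 20x) -121(y² - 12y) = 5364
48(x - 10)² -121(y - 6)² = 5364 + 4800 - 4356 = 5808
Dividing both sides by 5808: (x - 10)²/121 - (y - 6)²/48 = 1
Hyperbola, center (10, 6), transverse axis horizontal; a² = 121, b² = 48.
For a horizontal hyperbola the asymptotes have slope ±b/a.
Here that is ±4√3/11.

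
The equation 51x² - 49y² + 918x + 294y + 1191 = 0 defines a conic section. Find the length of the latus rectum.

102/7

Group the x- and y-terms: 51(x² + 18x) -49(y² - 6y) = -1191
51(x + 9)² -49(y - 3)² = -1191 + 4131 - 441 = 2499
Divide by 2499: (x + 9)²/49 - (y - 3)²/51 = 1
Hyperbola, center (-9, 3), transverse axis horizontal; a² = 49, b² = 51.
Latus rectum length = 2b²/a = 2·51/7 = 102/7.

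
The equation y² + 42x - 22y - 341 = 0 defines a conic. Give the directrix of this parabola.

Only y is squared. Complete the square in y: (y - 11)² = -42(x - 11).
Vertex (11, 11); 4p = -42 so p = -21/2. Opens left.
Directrix is the vertical line x = h − p = 11 − (-21/2) = 43/2.

x = 43/2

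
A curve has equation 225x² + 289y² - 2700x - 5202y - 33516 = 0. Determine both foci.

225(x² - 12x) + 289(y² - 18y) = 33516
Complete the square in x and y: 225(x - 6)² + 289(y - 9)² = 33516 + 8100 + 23409 = 65025
Divide through by 65025 to get (x - 6)²/289 + (y - 9)²/225 = 1.
Ellipse, center (6, 9), major axis horizontal; a² = 289, b² = 225.
c² = a² - b² = 289 - 225 = 64, so c = 8.
Foci lie on the horizontal axis through the center: (h ± c, k).

(-2, 9) and (14, 9)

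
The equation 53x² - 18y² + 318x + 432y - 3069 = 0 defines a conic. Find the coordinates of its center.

(-3, 12)

Collect terms: 53(x² + 6x) -18(y² - 24y) = 3069
Complete the square: 53(x + 3)² -18(y - 12)² = 3069 + 477 - 2592 = 954
Dividing both sides by 954: (x + 3)²/18 - (y - 12)²/53 = 1
Hyperbola with center (-3, 12).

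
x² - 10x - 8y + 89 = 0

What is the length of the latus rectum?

8

Only x is squared. Complete the square in x: (x - 5)² = 8(y - 8).
Vertex (5, 8); 4p = 8 so p = 2. Opens up.
Latus rectum length = |4p| = 8.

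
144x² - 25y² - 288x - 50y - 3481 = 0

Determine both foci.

(-12, -1) and (14, -1)

144(x² - 2x) -25(y² + 2y) = 3481
Complete the square in x and y: 144(x - 1)² -25(y + 1)² = 3481 + 144 - 25 = 3600
Divide through by 3600 to get (x - 1)²/25 - (y + 1)²/144 = 1.
Hyperbola, center (1, -1), transverse axis horizontal; a² = 25, b² = 144.
c² = a² + b² = 25 + 144 = 169, so c = 13.
Foci lie on the horizontal axis through the center: (h ± c, k).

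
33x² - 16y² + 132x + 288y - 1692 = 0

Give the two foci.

33(x² + 4x) -16(y² - 18y) = 1692
Complete the square: 33(x + 2)² -16(y - 9)² = 1692 + 132 - 1296 = 528
Dividing both sides by 528: (x + 2)²/16 - (y - 9)²/33 = 1
Hyperbola, center (-2, 9), transverse axis horizontal; a² = 16, b² = 33.
c² = a² + b² = 16 + 33 = 49, so c = 7.
Foci lie on the horizontal axis through the center: (h ± c, k).

(-9, 9) and (5, 9)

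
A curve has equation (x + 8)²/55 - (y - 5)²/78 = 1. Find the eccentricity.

Center (-8, 5). The positive term is the x-term, so the transverse axis is horizontal; a² = 55, b² = 78.
c² = a² + b² = 133, so c = √133.
e = c/a = √133/√55 = √7315/55.

e = √7315/55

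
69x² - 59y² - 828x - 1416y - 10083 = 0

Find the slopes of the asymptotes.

√4071/59 and -√4071/59

Group the x- and y-terms: 69(x² - 12x) -59(y² + 24y) = 10083
Completing the square gives 69(x - 6)² -59(y + 12)² = 10083 + 2484 - 8496 = 4071.
Divide through by 4071 to get (x - 6)²/59 - (y + 12)²/69 = 1.
Hyperbola, center (6, -12), transverse axis horizontal; a² = 59, b² = 69.
For a horizontal hyperbola the asymptotes have slope ±b/a.
Here that is ±√69/√59 = ±√4071/59.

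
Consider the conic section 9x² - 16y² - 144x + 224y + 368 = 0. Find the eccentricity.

e = 5/3

Rearranging, 9(x² - 16x) -16(y² - 14y) = -368.
Complete the square: 9(x - 8)² -16(y - 7)² = -368 + 576 - 784 = -576
Dividing both sides by -576: (y - 7)²/36 - (x - 8)²/64 = 1
Hyperbola, center (8, 7), transverse axis vertical; a² = 36, b² = 64.
c² = a² + b² = 100, so c = 10.
e = c/a = 10/6 = 5/3.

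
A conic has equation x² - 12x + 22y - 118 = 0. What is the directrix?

y = 25/2

Only x is squared. Complete the square in x: (x - 6)² = -22(y - 7).
Vertex (6, 7); 4p = -22 so p = -11/2. Opens down.
Directrix is the horizontal line y = k − p = 7 − (-11/2) = 25/2.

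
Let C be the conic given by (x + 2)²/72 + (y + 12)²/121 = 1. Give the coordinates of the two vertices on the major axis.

Center (-2, -12). The larger denominator 121 sits under the y-term, so the major axis is vertical; a² = 121, b² = 72.
a = 11. Vertices at (h, k ± a).

(-2, -23) and (-2, -1)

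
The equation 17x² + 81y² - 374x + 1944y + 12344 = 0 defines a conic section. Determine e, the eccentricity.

17(x² - 22x) + 81(y² + 24y) = -12344
17(x - 11)² + 81(y + 12)² = -12344 + 2057 + 11664 = 1377
Dividing both sides by 1377: (x - 11)²/81 + (y + 12)²/17 = 1
Ellipse, center (11, -12), major axis horizontal; a² = 81, b² = 17.
c² = a² - b² = 64, so c = 8.
e = c/a = 8/9.

e = 8/9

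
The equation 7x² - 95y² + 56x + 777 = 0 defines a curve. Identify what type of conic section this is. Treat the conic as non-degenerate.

hyperbola

No xy term. Coefficients of x² and y² are A = 7, C = -95.
A and C have opposite signs ⇒ hyperbola.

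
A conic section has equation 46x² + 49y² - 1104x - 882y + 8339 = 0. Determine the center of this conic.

(12, 9)

Group: 46(x² - 24x) + 49(y² - 18y) = -8339
46(x - 12)² + 49(y - 9)² = -8339 + 6624 + 3969 = 2254
Divide by 2254: (x - 12)²/49 + (y - 9)²/46 = 1
Ellipse with center (12, 9).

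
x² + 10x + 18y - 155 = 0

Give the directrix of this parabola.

Only x is squared. Complete the square in x: (x + 5)² = -18(y - 10).
Vertex (-5, 10); 4p = -18 so p = -9/2. Opens down.
Directrix is the horizontal line y = k − p = 10 − (-9/2) = 29/2.

y = 29/2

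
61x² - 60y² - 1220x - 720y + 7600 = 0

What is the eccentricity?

e = 11√61/61

Group: 61(x² - 20x) -60(y² + 12y) = -7600
Completing the square gives 61(x - 10)² -60(y + 6)² = -7600 + 6100 - 2160 = -3660.
Divide through by -3660 to get (y + 6)²/61 - (x - 10)²/60 = 1.
Hyperbola, center (10, -6), transverse axis vertical; a² = 61, b² = 60.
c² = a² + b² = 121, so c = 11.
e = c/a = 11/√61 = 11√61/61.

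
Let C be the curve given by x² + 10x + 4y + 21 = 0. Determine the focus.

(-5, 0)

Only x is squared. Complete the square in x: (x + 5)² = -4(y - 1).
Vertex (-5, 1); 4p = -4 so p = -1. Opens down.
Focus is p units from the vertex along the axis: (h, k + p).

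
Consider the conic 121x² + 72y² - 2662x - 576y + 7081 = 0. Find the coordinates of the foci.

Collect terms: 121(x² - 22x) + 72(y² - 8y) = -7081
Completing the square gives 121(x - 11)² + 72(y - 4)² = -7081 + 14641 + 1152 = 8712.
Dividing both sides by 8712: (x - 11)²/72 + (y - 4)²/121 = 1
Ellipse, center (11, 4), major axis vertical; a² = 121, b² = 72.
c² = a² - b² = 121 - 72 = 49, so c = 7.
Foci lie on the vertical axis through the center: (h, k ± c).

(11, -3) and (11, 11)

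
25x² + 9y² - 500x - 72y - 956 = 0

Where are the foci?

(10, -12) and (10, 20)

Collect terms: 25(x² - 20x) + 9(y² - 8y) = 956
Completing the square gives 25(x - 10)² + 9(y - 4)² = 956 + 2500 + 144 = 3600.
Divide through by 3600 to get (x - 10)²/144 + (y - 4)²/400 = 1.
Ellipse, center (10, 4), major axis vertical; a² = 400, b² = 144.
c² = a² - b² = 400 - 144 = 256, so c = 16.
Foci lie on the vertical axis through the center: (h, k ± c).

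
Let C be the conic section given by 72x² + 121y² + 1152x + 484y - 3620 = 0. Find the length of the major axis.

22

Collect terms: 72(x² + 16x) + 121(y² + 4y) = 3620
72(x + 8)² + 121(y + 2)² = 3620 + 4608 + 484 = 8712
Divide through by 8712 to get (x + 8)²/121 + (y + 2)²/72 = 1.
Ellipse, center (-8, -2), major axis horizontal; a² = 121, b² = 72.
a² = 121 so a = 11; the major axis has length 2a = 22.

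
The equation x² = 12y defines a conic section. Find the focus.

Vertex (0, 0); 4p = 12 so p = 3. Opens up.
Focus is p units from the vertex along the axis: (h, k + p).

(0, 3)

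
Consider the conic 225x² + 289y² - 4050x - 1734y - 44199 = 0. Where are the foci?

(1, 3) and (17, 3)

Collect terms: 225(x² - 18x) + 289(y² - 6y) = 44199
Complete the square in x and y: 225(x - 9)² + 289(y - 3)² = 44199 + 18225 + 2601 = 65025
Divide by 65025: (x - 9)²/289 + (y - 3)²/225 = 1
Ellipse, center (9, 3), major axis horizontal; a² = 289, b² = 225.
c² = a² - b² = 289 - 225 = 64, so c = 8.
Foci lie on the horizontal axis through the center: (h ± c, k).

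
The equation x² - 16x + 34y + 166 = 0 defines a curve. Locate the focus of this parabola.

(8, -23/2)

Only x is squared. Complete the square in x: (x - 8)² = -34(y + 3).
Vertex (8, -3); 4p = -34 so p = -17/2. Opens down.
Focus is p units from the vertex along the axis: (h, k + p).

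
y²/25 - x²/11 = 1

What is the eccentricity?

Center (0, 0). The positive term is the y-term, so the transverse axis is vertical; a² = 25, b² = 11.
c² = a² + b² = 36, so c = 6.
e = c/a = 6/5.

e = 6/5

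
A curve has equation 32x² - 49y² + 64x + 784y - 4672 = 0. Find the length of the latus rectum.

Group the x- and y-terms: 32(x² + 2x) -49(y² - 16y) = 4672
Complete the square in x and y: 32(x + 1)² -49(y - 8)² = 4672 + 32 - 3136 = 1568
Divide by 1568: (x + 1)²/49 - (y - 8)²/32 = 1
Hyperbola, center (-1, 8), transverse axis horizontal; a² = 49, b² = 32.
Latus rectum length = 2b²/a = 2·32/7 = 64/7.

64/7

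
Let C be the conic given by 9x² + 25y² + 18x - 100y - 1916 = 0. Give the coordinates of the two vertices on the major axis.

(-16, 2) and (14, 2)

9(x² + 2x) + 25(y² - 4y) = 1916
Completing the square gives 9(x + 1)² + 25(y - 2)² = 1916 + 9 + 100 = 2025.
Divide through by 2025 to get (x + 1)²/225 + (y - 2)²/81 = 1.
Ellipse, center (-1, 2), major axis horizontal; a² = 225, b² = 81.
a = 15. Vertices at (h ± a, k).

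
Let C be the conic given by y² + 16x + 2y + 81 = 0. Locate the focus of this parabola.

Only y is squared. Complete the square in y: (y + 1)² = -16(x + 5).
Vertex (-5, -1); 4p = -16 so p = -4. Opens left.
Focus is p units from the vertex along the axis: (h + p, k).

(-9, -1)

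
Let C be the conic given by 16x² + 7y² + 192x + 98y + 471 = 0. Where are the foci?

Group: 16(x² + 12x) + 7(y² + 14y) = -471
Completing the square gives 16(x + 6)² + 7(y + 7)² = -471 + 576 + 343 = 448.
Dividing both sides by 448: (x + 6)²/28 + (y + 7)²/64 = 1
Ellipse, center (-6, -7), major axis vertical; a² = 64, b² = 28.
c² = a² - b² = 64 - 28 = 36, so c = 6.
Foci lie on the vertical axis through the center: (h, k ± c).

(-6, -13) and (-6, -1)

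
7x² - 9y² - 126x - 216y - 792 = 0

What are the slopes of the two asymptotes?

√7/3 and -√7/3

Collect terms: 7(x² - 18x) -9(y² + 24y) = 792
Complete the square in x and y: 7(x - 9)² -9(y + 12)² = 792 + 567 - 1296 = 63
Divide by 63: (x - 9)²/9 - (y + 12)²/7 = 1
Hyperbola, center (9, -12), transverse axis horizontal; a² = 9, b² = 7.
For a horizontal hyperbola the asymptotes have slope ±b/a.
Here that is ±√7/3.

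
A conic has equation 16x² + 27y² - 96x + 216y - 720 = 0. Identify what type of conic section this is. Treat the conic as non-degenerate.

ellipse

No xy term. Coefficients of x² and y² are A = 16, C = 27.
A and C have the same sign but A ≠ C ⇒ ellipse.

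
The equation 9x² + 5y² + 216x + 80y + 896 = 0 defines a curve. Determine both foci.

(-12, -16) and (-12, 0)

Group: 9(x² + 24x) + 5(y² + 16y) = -896
9(x + 12)² + 5(y + 8)² = -896 + 1296 + 320 = 720
Dividing both sides by 720: (x + 12)²/80 + (y + 8)²/144 = 1
Ellipse, center (-12, -8), major axis vertical; a² = 144, b² = 80.
c² = a² - b² = 144 - 80 = 64, so c = 8.
Foci lie on the vertical axis through the center: (h, k ± c).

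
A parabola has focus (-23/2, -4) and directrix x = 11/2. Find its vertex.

The vertex is the midpoint between the focus and the directrix along the axis of symmetry.
Axis is horizontal (directrix is vertical). Vertex x-coordinate = (-23/2 + 11/2)/2 = -3; y-coordinate = -4.

(-3, -4)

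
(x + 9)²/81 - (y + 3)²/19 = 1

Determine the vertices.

(-18, -3) and (0, -3)

Center (-9, -3). The positive term is the x-term, so the transverse axis is horizontal; a² = 81, b² = 19.
a = 9. Vertices at (h ± a, k).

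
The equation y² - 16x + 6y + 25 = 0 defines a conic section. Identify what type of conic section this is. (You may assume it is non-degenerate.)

parabola

No xy term. Coefficients of x² and y² are A = 0, C = 1.
Exactly one squared variable ⇒ parabola.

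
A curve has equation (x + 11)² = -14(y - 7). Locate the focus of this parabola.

Vertex (-11, 7); 4p = -14 so p = -7/2. Opens down.
Focus is p units from the vertex along the axis: (h, k + p).

(-11, 7/2)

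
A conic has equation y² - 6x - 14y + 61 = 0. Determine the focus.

Only y is squared. Complete the square in y: (y - 7)² = 6(x - 2).
Vertex (2, 7); 4p = 6 so p = 3/2. Opens right.
Focus is p units from the vertex along the axis: (h + p, k).

(7/2, 7)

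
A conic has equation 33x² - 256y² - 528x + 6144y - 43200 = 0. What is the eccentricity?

Group: 33(x² - 16x) -256(y² - 24y) = 43200
Complete the square in x and y: 33(x - 8)² -256(y - 12)² = 43200 + 2112 - 36864 = 8448
Divide through by 8448 to get (x - 8)²/256 - (y - 12)²/33 = 1.
Hyperbola, center (8, 12), transverse axis horizontal; a² = 256, b² = 33.
c² = a² + b² = 289, so c = 17.
e = c/a = 17/16.

e = 17/16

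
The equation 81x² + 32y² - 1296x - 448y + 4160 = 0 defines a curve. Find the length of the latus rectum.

64/9

Group: 81(x² - 16x) + 32(y² - 14y) = -4160
Complete the square: 81(x - 8)² + 32(y - 7)² = -4160 + 5184 + 1568 = 2592
Divide by 2592: (x - 8)²/32 + (y - 7)²/81 = 1
Ellipse, center (8, 7), major axis vertical; a² = 81, b² = 32.
Latus rectum length = 2b²/a = 2·32/9 = 64/9.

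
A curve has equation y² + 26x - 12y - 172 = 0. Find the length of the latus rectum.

Only y is squared. Complete the square in y: (y - 6)² = -26(x - 8).
Vertex (8, 6); 4p = -26 so p = -13/2. Opens left.
Latus rectum length = |4p| = 26.

26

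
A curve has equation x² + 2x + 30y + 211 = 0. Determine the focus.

(-1, -29/2)

Only x is squared. Complete the square in x: (x + 1)² = -30(y + 7).
Vertex (-1, -7); 4p = -30 so p = -15/2. Opens down.
Focus is p units from the vertex along the axis: (h, k + p).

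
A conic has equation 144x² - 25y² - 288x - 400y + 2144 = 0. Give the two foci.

Collect terms: 144(x² - 2x) -25(y² + 16y) = -2144
144(x - 1)² -25(y + 8)² = -2144 + 144 - 1600 = -3600
Divide by -3600: (y + 8)²/144 - (x - 1)²/25 = 1
Hyperbola, center (1, -8), transverse axis vertical; a² = 144, b² = 25.
c² = a² + b² = 144 + 25 = 169, so c = 13.
Foci lie on the vertical axis through the center: (h, k ± c).

(1, -21) and (1, 5)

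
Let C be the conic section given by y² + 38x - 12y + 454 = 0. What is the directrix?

Only y is squared. Complete the square in y: (y - 6)² = -38(x + 11).
Vertex (-11, 6); 4p = -38 so p = -19/2. Opens left.
Directrix is the vertical line x = h − p = -11 − (-19/2) = -3/2.

x = -3/2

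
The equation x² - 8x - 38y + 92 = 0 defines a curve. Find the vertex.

(4, 2)

Only x is squared. Complete the square in x: (x - 4)² = 38(y - 2).
Vertex (4, 2); 4p = 38 so p = 19/2. Opens up.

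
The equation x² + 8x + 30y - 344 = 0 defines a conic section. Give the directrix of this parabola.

Only x is squared. Complete the square in x: (x + 4)² = -30(y - 12).
Vertex (-4, 12); 4p = -30 so p = -15/2. Opens down.
Directrix is the horizontal line y = k − p = 12 − (-15/2) = 39/2.

y = 39/2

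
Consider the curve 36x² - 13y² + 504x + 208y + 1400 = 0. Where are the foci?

Collect terms: 36(x² + 14x) -13(y² - 16y) = -1400
Completing the square gives 36(x + 7)² -13(y - 8)² = -1400 + 1764 - 832 = -468.
Dividing both sides by -468: (y - 8)²/36 - (x + 7)²/13 = 1
Hyperbola, center (-7, 8), transverse axis vertical; a² = 36, b² = 13.
c² = a² + b² = 36 + 13 = 49, so c = 7.
Foci lie on the vertical axis through the center: (h, k ± c).

(-7, 1) and (-7, 15)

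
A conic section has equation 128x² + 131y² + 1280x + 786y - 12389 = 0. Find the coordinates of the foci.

(-5 - √3, -3) and (-5 + √3, -3)

Rearranging, 128(x² + 10x) + 131(y² + 6y) = 12389.
Complete the square in x and y: 128(x + 5)² + 131(y + 3)² = 12389 + 3200 + 1179 = 16768
Divide by 16768: (x + 5)²/131 + (y + 3)²/128 = 1
Ellipse, center (-5, -3), major axis horizontal; a² = 131, b² = 128.
c² = a² - b² = 131 - 128 = 3, so c = √3.
Foci lie on the horizontal axis through the center: (h ± c, k).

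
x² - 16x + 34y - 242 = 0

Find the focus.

(8, 1/2)

Only x is squared. Complete the square in x: (x - 8)² = -34(y - 9).
Vertex (8, 9); 4p = -34 so p = -17/2. Opens down.
Focus is p units from the vertex along the axis: (h, k + p).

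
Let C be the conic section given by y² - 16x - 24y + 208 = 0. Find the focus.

Only y is squared. Complete the square in y: (y - 12)² = 16(x - 4).
Vertex (4, 12); 4p = 16 so p = 4. Opens right.
Focus is p units from the vertex along the axis: (h + p, k).

(8, 12)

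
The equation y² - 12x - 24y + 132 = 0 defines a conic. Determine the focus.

Only y is squared. Complete the square in y: (y - 12)² = 12(x + 1).
Vertex (-1, 12); 4p = 12 so p = 3. Opens right.
Focus is p units from the vertex along the axis: (h + p, k).

(2, 12)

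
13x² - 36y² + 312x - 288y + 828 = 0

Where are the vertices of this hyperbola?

13(x² + 24x) -36(y² + 8y) = -828
Complete the square: 13(x + 12)² -36(y + 4)² = -828 + 1872 - 576 = 468
Dividing both sides by 468: (x + 12)²/36 - (y + 4)²/13 = 1
Hyperbola, center (-12, -4), transverse axis horizontal; a² = 36, b² = 13.
a = 6. Vertices at (h ± a, k).

(-18, -4) and (-6, -4)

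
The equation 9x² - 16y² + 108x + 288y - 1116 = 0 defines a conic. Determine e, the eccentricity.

e = 5/4

Rearranging, 9(x² + 12x) -16(y² - 18y) = 1116.
Complete the square in x and y: 9(x + 6)² -16(y - 9)² = 1116 + 324 - 1296 = 144
Divide through by 144 to get (x + 6)²/16 - (y - 9)²/9 = 1.
Hyperbola, center (-6, 9), transverse axis horizontal; a² = 16, b² = 9.
c² = a² + b² = 25, so c = 5.
e = c/a = 5/4.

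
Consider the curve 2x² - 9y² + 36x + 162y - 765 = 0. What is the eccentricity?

Group the x- and y-terms: 2(x² + 18x) -9(y² - 18y) = 765
2(x + 9)² -9(y - 9)² = 765 + 162 - 729 = 198
Dividing both sides by 198: (x + 9)²/99 - (y - 9)²/22 = 1
Hyperbola, center (-9, 9), transverse axis horizontal; a² = 99, b² = 22.
c² = a² + b² = 121, so c = 11.
e = c/a = 11/3√11 = √11/3.

e = √11/3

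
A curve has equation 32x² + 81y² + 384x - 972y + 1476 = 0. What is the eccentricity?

e = 7/9

Collect terms: 32(x² + 12x) + 81(y² - 12y) = -1476
32(x + 6)² + 81(y - 6)² = -1476 + 1152 + 2916 = 2592
Divide through by 2592 to get (x + 6)²/81 + (y - 6)²/32 = 1.
Ellipse, center (-6, 6), major axis horizontal; a² = 81, b² = 32.
c² = a² - b² = 49, so c = 7.
e = c/a = 7/9.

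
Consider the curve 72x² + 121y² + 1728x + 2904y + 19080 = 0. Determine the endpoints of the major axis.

(-23, -12) and (-1, -12)

Group: 72(x² + 24x) + 121(y² + 24y) = -19080
Completing the square gives 72(x + 12)² + 121(y + 12)² = -19080 + 10368 + 17424 = 8712.
Dividing both sides by 8712: (x + 12)²/121 + (y + 12)²/72 = 1
Ellipse, center (-12, -12), major axis horizontal; a² = 121, b² = 72.
a = 11. Vertices at (h ± a, k).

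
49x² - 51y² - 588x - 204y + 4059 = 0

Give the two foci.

49(x² - 12x) -51(y² + 4y) = -4059
Complete the square: 49(x - 6)² -51(y + 2)² = -4059 + 1764 - 204 = -2499
Dividing both sides by -2499: (y + 2)²/49 - (x - 6)²/51 = 1
Hyperbola, center (6, -2), transverse axis vertical; a² = 49, b² = 51.
c² = a² + b² = 49 + 51 = 100, so c = 10.
Foci lie on the vertical axis through the center: (h, k ± c).

(6, -12) and (6, 8)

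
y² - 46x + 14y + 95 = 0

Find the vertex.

Only y is squared. Complete the square in y: (y + 7)² = 46(x - 1).
Vertex (1, -7); 4p = 46 so p = 23/2. Opens right.

(1, -7)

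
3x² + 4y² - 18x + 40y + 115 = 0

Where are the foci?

Group the x- and y-terms: 3(x² - 6x) + 4(y² + 10y) = -115
Completing the square gives 3(x - 3)² + 4(y + 5)² = -115 + 27 + 100 = 12.
Divide by 12: (x - 3)²/4 + (y + 5)²/3 = 1
Ellipse, center (3, -5), major axis horizontal; a² = 4, b² = 3.
c² = a² - b² = 4 - 3 = 1, so c = 1.
Foci lie on the horizontal axis through the center: (h ± c, k).

(2, -5) and (4, -5)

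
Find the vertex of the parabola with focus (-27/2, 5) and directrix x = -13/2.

The vertex is the midpoint between the focus and the directrix along the axis of symmetry.
Axis is horizontal (directrix is vertical). Vertex x-coordinate = (-27/2 + (-13/2))/2 = -10; y-coordinate = 5.

(-10, 5)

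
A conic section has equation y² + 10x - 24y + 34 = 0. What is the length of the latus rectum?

Only y is squared. Complete the square in y: (y - 12)² = -10(x - 11).
Vertex (11, 12); 4p = -10 so p = -5/2. Opens left.
Latus rectum length = |4p| = 10.

10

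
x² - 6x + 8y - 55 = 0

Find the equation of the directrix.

y = 10

Only x is squared. Complete the square in x: (x - 3)² = -8(y - 8).
Vertex (3, 8); 4p = -8 so p = -2. Opens down.
Directrix is the horizontal line y = k − p = 8 − (-2) = 10.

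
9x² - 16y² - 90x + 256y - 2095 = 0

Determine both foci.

Collect terms: 9(x² - 10x) -16(y² - 16y) = 2095
Complete the square in x and y: 9(x - 5)² -16(y - 8)² = 2095 + 225 - 1024 = 1296
Dividing both sides by 1296: (x - 5)²/144 - (y - 8)²/81 = 1
Hyperbola, center (5, 8), transverse axis horizontal; a² = 144, b² = 81.
c² = a² + b² = 144 + 81 = 225, so c = 15.
Foci lie on the horizontal axis through the center: (h ± c, k).

(-10, 8) and (20, 8)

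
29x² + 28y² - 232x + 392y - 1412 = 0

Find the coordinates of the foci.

(4, -9) and (4, -5)

Group: 29(x² - 8x) + 28(y² + 14y) = 1412
29(x - 4)² + 28(y + 7)² = 1412 + 464 + 1372 = 3248
Divide through by 3248 to get (x - 4)²/112 + (y + 7)²/116 = 1.
Ellipse, center (4, -7), major axis vertical; a² = 116, b² = 112.
c² = a² - b² = 116 - 112 = 4, so c = 2.
Foci lie on the vertical axis through the center: (h, k ± c).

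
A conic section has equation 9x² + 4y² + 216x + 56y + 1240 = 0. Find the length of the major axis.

6√7

Group: 9(x² + 24x) + 4(y² + 14y) = -1240
Completing the square gives 9(x + 12)² + 4(y + 7)² = -1240 + 1296 + 196 = 252.
Dividing both sides by 252: (x + 12)²/28 + (y + 7)²/63 = 1
Ellipse, center (-12, -7), major axis vertical; a² = 63, b² = 28.
a² = 63 so a = 3√7; the major axis has length 2a = 6√7.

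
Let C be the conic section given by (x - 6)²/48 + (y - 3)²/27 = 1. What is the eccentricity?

e = √7/4

Center (6, 3). The larger denominator 48 sits under the x-term, so the major axis is horizontal; a² = 48, b² = 27.
c² = a² - b² = 21, so c = √21.
e = c/a = √21/4√3 = √7/4.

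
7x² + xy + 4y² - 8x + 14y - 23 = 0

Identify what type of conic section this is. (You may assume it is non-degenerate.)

A = 7, B = 1, C = 4.
Discriminant B² − 4AC = 1² − 4·7·4 = -111.
B² − 4AC < 0 ⇒ ellipse.

ellipse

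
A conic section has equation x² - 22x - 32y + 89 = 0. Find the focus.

Only x is squared. Complete the square in x: (x - 11)² = 32(y + 1).
Vertex (11, -1); 4p = 32 so p = 8. Opens up.
Focus is p units from the vertex along the axis: (h, k + p).

(11, 7)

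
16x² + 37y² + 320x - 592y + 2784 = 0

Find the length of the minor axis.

16(x² + 20x) + 37(y² - 16y) = -2784
16(x + 10)² + 37(y - 8)² = -2784 + 1600 + 2368 = 1184
Divide through by 1184 to get (x + 10)²/74 + (y - 8)²/32 = 1.
Ellipse, center (-10, 8), major axis horizontal; a² = 74, b² = 32.
b² = 32 so b = 4√2; the minor axis has length 2b = 8√2.

8√2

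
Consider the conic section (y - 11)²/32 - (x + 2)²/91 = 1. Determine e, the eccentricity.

Center (-2, 11). The positive term is the y-term, so the transverse axis is vertical; a² = 32, b² = 91.
c² = a² + b² = 123, so c = √123.
e = c/a = √123/4√2 = √246/8.

e = √246/8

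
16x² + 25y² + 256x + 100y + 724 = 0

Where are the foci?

Rearranging, 16(x² + 16x) + 25(y² + 4y) = -724.
Complete the square in x and y: 16(x + 8)² + 25(y + 2)² = -724 + 1024 + 100 = 400
Dividing both sides by 400: (x + 8)²/25 + (y + 2)²/16 = 1
Ellipse, center (-8, -2), major axis horizontal; a² = 25, b² = 16.
c² = a² - b² = 25 - 16 = 9, so c = 3.
Foci lie on the horizontal axis through the center: (h ± c, k).

(-11, -2) and (-5, -2)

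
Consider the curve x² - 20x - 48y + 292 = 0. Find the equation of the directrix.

Only x is squared. Complete the square in x: (x - 10)² = 48(y - 4).
Vertex (10, 4); 4p = 48 so p = 12. Opens up.
Directrix is the horizontal line y = k − p = 4 − (12) = -8.

y = -8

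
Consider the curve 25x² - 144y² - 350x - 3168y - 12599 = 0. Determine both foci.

Collect terms: 25(x² - 14x) -144(y² + 22y) = 12599
Complete the square in x and y: 25(x - 7)² -144(y + 11)² = 12599 + 1225 - 17424 = -3600
Divide by -3600: (y + 11)²/25 - (x - 7)²/144 = 1
Hyperbola, center (7, -11), transverse axis vertical; a² = 25, b² = 144.
c² = a² + b² = 25 + 144 = 169, so c = 13.
Foci lie on the vertical axis through the center: (h, k ± c).

(7, -24) and (7, 2)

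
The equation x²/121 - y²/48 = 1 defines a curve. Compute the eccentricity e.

e = 13/11

Center (0, 0). The positive term is the x-term, so the transverse axis is horizontal; a² = 121, b² = 48.
c² = a² + b² = 169, so c = 13.
e = c/a = 13/11.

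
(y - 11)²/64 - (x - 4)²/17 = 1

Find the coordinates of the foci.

Center (4, 11). The positive term is the y-term, so the transverse axis is vertical; a² = 64, b² = 17.
c² = a² + b² = 64 + 17 = 81, so c = 9.
Foci lie on the vertical axis through the center: (h, k ± c).

(4, 2) and (4, 20)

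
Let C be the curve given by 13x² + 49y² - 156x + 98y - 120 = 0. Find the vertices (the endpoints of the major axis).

Rearranging, 13(x² - 12x) + 49(y² + 2y) = 120.
Completing the square gives 13(x - 6)² + 49(y + 1)² = 120 + 468 + 49 = 637.
Divide through by 637 to get (x - 6)²/49 + (y + 1)²/13 = 1.
Ellipse, center (6, -1), major axis horizontal; a² = 49, b² = 13.
a = 7. Vertices at (h ± a, k).

(-1, -1) and (13, -1)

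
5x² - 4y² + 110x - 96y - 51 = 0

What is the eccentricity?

5(x² + 22x) -4(y² + 24y) = 51
Complete the square: 5(x + 11)² -4(y + 12)² = 51 + 605 - 576 = 80
Divide through by 80 to get (x + 11)²/16 - (y + 12)²/20 = 1.
Hyperbola, center (-11, -12), transverse axis horizontal; a² = 16, b² = 20.
c² = a² + b² = 36, so c = 6.
e = c/a = 6/4 = 3/2.

e = 3/2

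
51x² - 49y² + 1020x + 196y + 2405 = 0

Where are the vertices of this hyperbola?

51(x² + 20x) -49(y² - 4y) = -2405
51(x + 10)² -49(y - 2)² = -2405 + 5100 - 196 = 2499
Divide by 2499: (x + 10)²/49 - (y - 2)²/51 = 1
Hyperbola, center (-10, 2), transverse axis horizontal; a² = 49, b² = 51.
a = 7. Vertices at (h ± a, k).

(-17, 2) and (-3, 2)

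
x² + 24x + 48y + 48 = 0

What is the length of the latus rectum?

Only x is squared. Complete the square in x: (x + 12)² = -48(y - 2).
Vertex (-12, 2); 4p = -48 so p = -12. Opens down.
Latus rectum length = |4p| = 48.

48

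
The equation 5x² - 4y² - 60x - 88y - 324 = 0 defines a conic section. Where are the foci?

Collect terms: 5(x² - 12x) -4(y² + 22y) = 324
5(x - 6)² -4(y + 11)² = 324 + 180 - 484 = 20
Divide through by 20 to get (x - 6)²/4 - (y + 11)²/5 = 1.
Hyperbola, center (6, -11), transverse axis horizontal; a² = 4, b² = 5.
c² = a² + b² = 4 + 5 = 9, so c = 3.
Foci lie on the horizontal axis through the center: (h ± c, k).

(3, -11) and (9, -11)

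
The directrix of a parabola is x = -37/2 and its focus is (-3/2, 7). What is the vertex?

The vertex is the midpoint between the focus and the directrix along the axis of symmetry.
Axis is horizontal (directrix is vertical). Vertex x-coordinate = (-3/2 + (-37/2))/2 = -10; y-coordinate = 7.

(-10, 7)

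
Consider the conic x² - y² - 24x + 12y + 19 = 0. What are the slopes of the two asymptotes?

Collect terms: (x² - 24x) -(y² - 12y) = -19
Complete the square in x and y: (x - 12)² -(y - 6)² = -19 + 144 - 36 = 89
Dividing both sides by 89: (x - 12)²/89 - (y - 6)²/89 = 1
Hyperbola, center (12, 6), transverse axis horizontal; a² = 89, b² = 89.
For a horizontal hyperbola the asymptotes have slope ±b/a.
Here that is ±√89/√89 = ±1.

1 and -1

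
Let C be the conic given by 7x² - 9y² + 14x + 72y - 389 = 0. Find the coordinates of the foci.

7(x² + 2x) -9(y² - 8y) = 389
Complete the square: 7(x + 1)² -9(y - 4)² = 389 + 7 - 144 = 252
Dividing both sides by 252: (x + 1)²/36 - (y - 4)²/28 = 1
Hyperbola, center (-1, 4), transverse axis horizontal; a² = 36, b² = 28.
c² = a² + b² = 36 + 28 = 64, so c = 8.
Foci lie on the horizontal axis through the center: (h ± c, k).

(-9, 4) and (7, 4)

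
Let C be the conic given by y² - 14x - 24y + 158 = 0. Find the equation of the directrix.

Only y is squared. Complete the square in y: (y - 12)² = 14(x - 1).
Vertex (1, 12); 4p = 14 so p = 7/2. Opens right.
Directrix is the vertical line x = h − p = 1 − (7/2) = -5/2.

x = -5/2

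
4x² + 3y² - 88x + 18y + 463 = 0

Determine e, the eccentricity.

Group: 4(x² - 22x) + 3(y² + 6y) = -463
Complete the square in x and y: 4(x - 11)² + 3(y + 3)² = -463 + 484 + 27 = 48
Divide by 48: (x - 11)²/12 + (y + 3)²/16 = 1
Ellipse, center (11, -3), major axis vertical; a² = 16, b² = 12.
c² = a² - b² = 4, so c = 2.
e = c/a = 2/4 = 1/2.

e = 1/2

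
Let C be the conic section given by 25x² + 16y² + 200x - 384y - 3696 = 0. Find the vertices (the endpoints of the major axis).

(-4, -8) and (-4, 32)

25(x² + 8x) + 16(y² - 24y) = 3696
Complete the square: 25(x + 4)² + 16(y - 12)² = 3696 + 400 + 2304 = 6400
Divide through by 6400 to get (x + 4)²/256 + (y - 12)²/400 = 1.
Ellipse, center (-4, 12), major axis vertical; a² = 400, b² = 256.
a = 20. Vertices at (h, k ± a).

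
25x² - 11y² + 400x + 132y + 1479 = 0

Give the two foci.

Group: 25(x² + 16x) -11(y² - 12y) = -1479
Complete the square: 25(x + 8)² -11(y - 6)² = -1479 + 1600 - 396 = -275
Divide by -275: (y - 6)²/25 - (x + 8)²/11 = 1
Hyperbola, center (-8, 6), transverse axis vertical; a² = 25, b² = 11.
c² = a² + b² = 25 + 11 = 36, so c = 6.
Foci lie on the vertical axis through the center: (h, k ± c).

(-8, 0) and (-8, 12)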